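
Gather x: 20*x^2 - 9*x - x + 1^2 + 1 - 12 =20*x^2 - 10*x - 10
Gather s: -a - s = -a - s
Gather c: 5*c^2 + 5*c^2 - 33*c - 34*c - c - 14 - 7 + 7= 10*c^2 - 68*c - 14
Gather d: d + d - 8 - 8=2*d - 16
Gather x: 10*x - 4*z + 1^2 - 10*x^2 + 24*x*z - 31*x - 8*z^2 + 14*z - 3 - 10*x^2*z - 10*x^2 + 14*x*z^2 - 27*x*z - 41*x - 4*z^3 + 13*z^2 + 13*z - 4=x^2*(-10*z - 20) + x*(14*z^2 - 3*z - 62) - 4*z^3 + 5*z^2 + 23*z - 6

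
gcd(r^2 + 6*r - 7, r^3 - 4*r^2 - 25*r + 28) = r - 1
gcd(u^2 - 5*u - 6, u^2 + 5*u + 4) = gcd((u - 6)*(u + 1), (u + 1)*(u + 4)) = u + 1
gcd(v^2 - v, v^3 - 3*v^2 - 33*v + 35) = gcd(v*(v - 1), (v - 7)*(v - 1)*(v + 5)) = v - 1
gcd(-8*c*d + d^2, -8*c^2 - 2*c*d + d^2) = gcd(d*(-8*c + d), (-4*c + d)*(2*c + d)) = 1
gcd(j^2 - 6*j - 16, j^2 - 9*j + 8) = j - 8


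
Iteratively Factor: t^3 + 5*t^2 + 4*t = (t)*(t^2 + 5*t + 4) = t*(t + 1)*(t + 4)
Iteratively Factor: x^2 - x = (x - 1)*(x)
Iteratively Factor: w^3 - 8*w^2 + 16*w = (w - 4)*(w^2 - 4*w) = (w - 4)^2*(w)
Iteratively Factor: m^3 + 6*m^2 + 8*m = (m)*(m^2 + 6*m + 8) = m*(m + 2)*(m + 4)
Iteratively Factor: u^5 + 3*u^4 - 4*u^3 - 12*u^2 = (u + 3)*(u^4 - 4*u^2) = u*(u + 3)*(u^3 - 4*u) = u*(u - 2)*(u + 3)*(u^2 + 2*u) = u^2*(u - 2)*(u + 3)*(u + 2)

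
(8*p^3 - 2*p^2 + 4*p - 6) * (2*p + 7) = 16*p^4 + 52*p^3 - 6*p^2 + 16*p - 42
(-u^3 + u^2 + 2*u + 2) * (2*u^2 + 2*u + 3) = -2*u^5 + 3*u^3 + 11*u^2 + 10*u + 6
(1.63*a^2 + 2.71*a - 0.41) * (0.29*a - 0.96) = 0.4727*a^3 - 0.7789*a^2 - 2.7205*a + 0.3936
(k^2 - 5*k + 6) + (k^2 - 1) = 2*k^2 - 5*k + 5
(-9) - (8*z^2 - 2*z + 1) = -8*z^2 + 2*z - 10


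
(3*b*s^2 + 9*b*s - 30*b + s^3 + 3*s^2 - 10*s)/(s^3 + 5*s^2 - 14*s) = (3*b*s + 15*b + s^2 + 5*s)/(s*(s + 7))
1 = 1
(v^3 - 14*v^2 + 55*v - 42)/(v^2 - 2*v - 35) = (v^2 - 7*v + 6)/(v + 5)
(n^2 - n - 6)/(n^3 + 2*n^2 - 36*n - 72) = (n - 3)/(n^2 - 36)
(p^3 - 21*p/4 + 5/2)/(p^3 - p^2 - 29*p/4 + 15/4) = (p - 2)/(p - 3)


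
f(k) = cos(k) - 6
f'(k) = -sin(k)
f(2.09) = -6.50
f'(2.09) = -0.87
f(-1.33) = -5.76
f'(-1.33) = 0.97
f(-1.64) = -6.07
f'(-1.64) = 1.00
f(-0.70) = -5.24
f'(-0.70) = 0.64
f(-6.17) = -5.01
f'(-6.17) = -0.11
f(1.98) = -6.40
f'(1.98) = -0.92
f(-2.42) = -6.75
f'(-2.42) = 0.66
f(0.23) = -5.03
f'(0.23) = -0.23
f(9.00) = -6.91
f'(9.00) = -0.41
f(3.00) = -6.99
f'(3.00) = -0.14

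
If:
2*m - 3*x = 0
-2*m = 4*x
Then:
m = 0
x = 0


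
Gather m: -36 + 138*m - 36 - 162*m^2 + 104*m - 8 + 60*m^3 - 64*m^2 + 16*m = 60*m^3 - 226*m^2 + 258*m - 80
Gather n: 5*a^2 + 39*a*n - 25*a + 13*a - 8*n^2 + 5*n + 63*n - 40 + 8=5*a^2 - 12*a - 8*n^2 + n*(39*a + 68) - 32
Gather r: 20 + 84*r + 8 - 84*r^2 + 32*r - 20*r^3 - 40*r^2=-20*r^3 - 124*r^2 + 116*r + 28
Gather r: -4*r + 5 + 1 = 6 - 4*r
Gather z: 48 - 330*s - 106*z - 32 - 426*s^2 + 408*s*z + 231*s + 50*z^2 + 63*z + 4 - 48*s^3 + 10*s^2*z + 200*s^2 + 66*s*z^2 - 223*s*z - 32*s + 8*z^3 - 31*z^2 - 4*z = -48*s^3 - 226*s^2 - 131*s + 8*z^3 + z^2*(66*s + 19) + z*(10*s^2 + 185*s - 47) + 20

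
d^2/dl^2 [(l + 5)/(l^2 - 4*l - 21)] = 2*((-3*l - 1)*(-l^2 + 4*l + 21) - 4*(l - 2)^2*(l + 5))/(-l^2 + 4*l + 21)^3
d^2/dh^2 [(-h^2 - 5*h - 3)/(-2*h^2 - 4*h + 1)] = 6*(4*h^3 + 14*h^2 + 34*h + 25)/(8*h^6 + 48*h^5 + 84*h^4 + 16*h^3 - 42*h^2 + 12*h - 1)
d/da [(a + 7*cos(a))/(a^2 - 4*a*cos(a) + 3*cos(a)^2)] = (-11*a^2*sin(a) - a^2 + 3*a*sin(2*a) - 14*a*cos(a) + 21*sin(a)/4 + 21*sin(3*a)/4 + 31*cos(2*a)/2 + 31/2)/((a - 3*cos(a))^2*(a - cos(a))^2)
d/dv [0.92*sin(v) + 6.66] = 0.92*cos(v)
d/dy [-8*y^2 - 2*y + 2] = -16*y - 2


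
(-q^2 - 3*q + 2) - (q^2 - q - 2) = -2*q^2 - 2*q + 4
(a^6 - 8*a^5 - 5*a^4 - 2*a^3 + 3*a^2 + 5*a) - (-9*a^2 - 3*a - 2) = a^6 - 8*a^5 - 5*a^4 - 2*a^3 + 12*a^2 + 8*a + 2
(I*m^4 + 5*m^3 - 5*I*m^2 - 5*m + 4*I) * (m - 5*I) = I*m^5 + 10*m^4 - 30*I*m^3 - 30*m^2 + 29*I*m + 20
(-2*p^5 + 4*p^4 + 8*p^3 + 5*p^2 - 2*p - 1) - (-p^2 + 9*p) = -2*p^5 + 4*p^4 + 8*p^3 + 6*p^2 - 11*p - 1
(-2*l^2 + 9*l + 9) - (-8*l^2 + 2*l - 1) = 6*l^2 + 7*l + 10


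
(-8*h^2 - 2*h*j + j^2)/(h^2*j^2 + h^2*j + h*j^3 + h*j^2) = (-8*h^2 - 2*h*j + j^2)/(h*j*(h*j + h + j^2 + j))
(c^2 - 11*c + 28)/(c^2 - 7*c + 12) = (c - 7)/(c - 3)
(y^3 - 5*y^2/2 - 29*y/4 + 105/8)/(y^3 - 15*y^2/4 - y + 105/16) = 2*(2*y + 5)/(4*y + 5)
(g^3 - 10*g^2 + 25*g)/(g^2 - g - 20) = g*(g - 5)/(g + 4)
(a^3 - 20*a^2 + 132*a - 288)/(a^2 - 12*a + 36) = a - 8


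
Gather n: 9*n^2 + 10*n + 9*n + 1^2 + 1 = 9*n^2 + 19*n + 2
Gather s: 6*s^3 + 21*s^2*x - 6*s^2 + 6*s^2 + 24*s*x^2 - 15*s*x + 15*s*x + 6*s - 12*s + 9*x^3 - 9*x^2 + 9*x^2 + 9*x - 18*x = 6*s^3 + 21*s^2*x + s*(24*x^2 - 6) + 9*x^3 - 9*x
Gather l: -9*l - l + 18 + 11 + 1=30 - 10*l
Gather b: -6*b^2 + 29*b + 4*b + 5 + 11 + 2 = -6*b^2 + 33*b + 18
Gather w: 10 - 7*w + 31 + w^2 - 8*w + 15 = w^2 - 15*w + 56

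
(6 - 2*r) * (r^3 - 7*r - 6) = -2*r^4 + 6*r^3 + 14*r^2 - 30*r - 36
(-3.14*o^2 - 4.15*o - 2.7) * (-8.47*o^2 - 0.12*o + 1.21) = 26.5958*o^4 + 35.5273*o^3 + 19.5676*o^2 - 4.6975*o - 3.267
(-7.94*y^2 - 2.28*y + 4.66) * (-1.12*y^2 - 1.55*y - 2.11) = 8.8928*y^4 + 14.8606*y^3 + 15.0682*y^2 - 2.4122*y - 9.8326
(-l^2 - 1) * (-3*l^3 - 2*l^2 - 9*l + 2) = 3*l^5 + 2*l^4 + 12*l^3 + 9*l - 2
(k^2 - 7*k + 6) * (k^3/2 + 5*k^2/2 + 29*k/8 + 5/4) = k^5/2 - k^4 - 87*k^3/8 - 73*k^2/8 + 13*k + 15/2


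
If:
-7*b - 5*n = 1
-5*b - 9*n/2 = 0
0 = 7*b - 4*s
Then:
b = -9/13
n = 10/13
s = -63/52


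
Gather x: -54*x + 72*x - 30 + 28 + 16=18*x + 14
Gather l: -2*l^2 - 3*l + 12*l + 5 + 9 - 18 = -2*l^2 + 9*l - 4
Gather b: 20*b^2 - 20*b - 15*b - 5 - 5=20*b^2 - 35*b - 10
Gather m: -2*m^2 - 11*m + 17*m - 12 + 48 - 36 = -2*m^2 + 6*m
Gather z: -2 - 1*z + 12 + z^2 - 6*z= z^2 - 7*z + 10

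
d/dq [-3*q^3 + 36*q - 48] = 36 - 9*q^2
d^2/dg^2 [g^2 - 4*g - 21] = 2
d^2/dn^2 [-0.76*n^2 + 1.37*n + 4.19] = -1.52000000000000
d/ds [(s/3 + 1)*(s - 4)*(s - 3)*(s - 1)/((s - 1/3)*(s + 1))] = (6*s^5 - 9*s^4 - 24*s^3 - 130*s^2 + 226*s + 27)/(9*s^4 + 12*s^3 - 2*s^2 - 4*s + 1)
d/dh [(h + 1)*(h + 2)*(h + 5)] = 3*h^2 + 16*h + 17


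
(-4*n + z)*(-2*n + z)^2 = -16*n^3 + 20*n^2*z - 8*n*z^2 + z^3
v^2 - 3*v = v*(v - 3)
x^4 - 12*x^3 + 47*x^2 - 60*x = x*(x - 5)*(x - 4)*(x - 3)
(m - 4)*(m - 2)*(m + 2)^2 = m^4 - 2*m^3 - 12*m^2 + 8*m + 32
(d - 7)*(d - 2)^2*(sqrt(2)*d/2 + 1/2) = sqrt(2)*d^4/2 - 11*sqrt(2)*d^3/2 + d^3/2 - 11*d^2/2 + 16*sqrt(2)*d^2 - 14*sqrt(2)*d + 16*d - 14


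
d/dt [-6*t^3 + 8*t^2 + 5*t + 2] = -18*t^2 + 16*t + 5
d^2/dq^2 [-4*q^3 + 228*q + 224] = -24*q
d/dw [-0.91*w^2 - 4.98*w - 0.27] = -1.82*w - 4.98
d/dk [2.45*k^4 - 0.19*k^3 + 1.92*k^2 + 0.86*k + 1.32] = 9.8*k^3 - 0.57*k^2 + 3.84*k + 0.86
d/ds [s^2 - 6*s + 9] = 2*s - 6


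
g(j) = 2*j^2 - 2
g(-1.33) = 1.54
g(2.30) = 8.58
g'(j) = 4*j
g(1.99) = 5.92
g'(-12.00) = -48.00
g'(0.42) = 1.68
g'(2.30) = 9.20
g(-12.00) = 286.00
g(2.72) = 12.80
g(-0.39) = -1.70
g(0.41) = -1.66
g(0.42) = -1.65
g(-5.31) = 54.39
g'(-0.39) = -1.56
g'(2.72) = 10.88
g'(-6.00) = -24.00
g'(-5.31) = -21.24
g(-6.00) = 70.00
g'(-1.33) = -5.32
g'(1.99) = 7.96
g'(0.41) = 1.64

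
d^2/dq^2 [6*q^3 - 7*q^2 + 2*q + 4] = 36*q - 14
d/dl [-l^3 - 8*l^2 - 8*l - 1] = -3*l^2 - 16*l - 8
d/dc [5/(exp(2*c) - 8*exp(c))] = 10*(4 - exp(c))*exp(-c)/(exp(c) - 8)^2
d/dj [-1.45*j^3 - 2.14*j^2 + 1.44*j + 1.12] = -4.35*j^2 - 4.28*j + 1.44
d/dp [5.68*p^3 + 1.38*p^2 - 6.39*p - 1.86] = 17.04*p^2 + 2.76*p - 6.39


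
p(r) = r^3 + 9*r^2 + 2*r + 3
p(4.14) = 236.49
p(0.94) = 13.66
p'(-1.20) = -15.28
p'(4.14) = 127.94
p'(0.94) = 21.57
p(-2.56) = 40.09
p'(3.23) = 91.44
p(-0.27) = 3.10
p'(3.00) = 83.00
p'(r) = 3*r^2 + 18*r + 2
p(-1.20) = 11.83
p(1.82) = 42.48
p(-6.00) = 99.00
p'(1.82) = 44.70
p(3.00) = 117.00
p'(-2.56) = -24.42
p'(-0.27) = -2.64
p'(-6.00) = 2.00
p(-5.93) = 99.10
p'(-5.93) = 0.75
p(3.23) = 137.05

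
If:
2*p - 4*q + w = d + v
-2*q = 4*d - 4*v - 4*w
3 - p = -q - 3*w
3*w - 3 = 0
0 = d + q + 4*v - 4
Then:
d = -44/13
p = 186/13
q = 108/13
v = -3/13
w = 1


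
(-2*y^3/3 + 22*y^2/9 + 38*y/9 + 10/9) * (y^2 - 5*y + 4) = -2*y^5/3 + 52*y^4/9 - 32*y^3/3 - 92*y^2/9 + 34*y/3 + 40/9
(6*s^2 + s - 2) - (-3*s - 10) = 6*s^2 + 4*s + 8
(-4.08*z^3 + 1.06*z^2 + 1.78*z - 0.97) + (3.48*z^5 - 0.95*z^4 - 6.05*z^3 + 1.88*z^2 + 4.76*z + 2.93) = 3.48*z^5 - 0.95*z^4 - 10.13*z^3 + 2.94*z^2 + 6.54*z + 1.96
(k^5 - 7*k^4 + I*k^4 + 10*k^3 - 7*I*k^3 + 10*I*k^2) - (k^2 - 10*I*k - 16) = k^5 - 7*k^4 + I*k^4 + 10*k^3 - 7*I*k^3 - k^2 + 10*I*k^2 + 10*I*k + 16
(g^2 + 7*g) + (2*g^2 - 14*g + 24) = 3*g^2 - 7*g + 24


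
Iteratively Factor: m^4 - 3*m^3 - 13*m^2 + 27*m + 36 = (m + 3)*(m^3 - 6*m^2 + 5*m + 12) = (m - 3)*(m + 3)*(m^2 - 3*m - 4) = (m - 4)*(m - 3)*(m + 3)*(m + 1)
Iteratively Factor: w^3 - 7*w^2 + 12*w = (w - 3)*(w^2 - 4*w) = w*(w - 3)*(w - 4)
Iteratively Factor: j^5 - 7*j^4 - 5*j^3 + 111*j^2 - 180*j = (j - 3)*(j^4 - 4*j^3 - 17*j^2 + 60*j) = (j - 5)*(j - 3)*(j^3 + j^2 - 12*j) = (j - 5)*(j - 3)^2*(j^2 + 4*j) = (j - 5)*(j - 3)^2*(j + 4)*(j)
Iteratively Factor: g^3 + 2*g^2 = (g + 2)*(g^2) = g*(g + 2)*(g)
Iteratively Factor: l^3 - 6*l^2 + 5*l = (l - 5)*(l^2 - l) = l*(l - 5)*(l - 1)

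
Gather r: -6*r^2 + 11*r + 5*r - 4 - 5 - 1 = -6*r^2 + 16*r - 10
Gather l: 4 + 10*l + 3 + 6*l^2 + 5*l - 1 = 6*l^2 + 15*l + 6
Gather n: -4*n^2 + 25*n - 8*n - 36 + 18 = -4*n^2 + 17*n - 18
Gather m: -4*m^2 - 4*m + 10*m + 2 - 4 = -4*m^2 + 6*m - 2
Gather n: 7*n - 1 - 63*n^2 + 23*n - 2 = -63*n^2 + 30*n - 3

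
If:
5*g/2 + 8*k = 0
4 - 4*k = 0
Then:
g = -16/5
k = 1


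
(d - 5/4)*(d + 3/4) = d^2 - d/2 - 15/16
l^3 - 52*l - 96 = (l - 8)*(l + 2)*(l + 6)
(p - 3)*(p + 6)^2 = p^3 + 9*p^2 - 108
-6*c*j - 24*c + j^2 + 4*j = (-6*c + j)*(j + 4)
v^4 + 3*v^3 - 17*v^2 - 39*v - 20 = (v - 4)*(v + 1)^2*(v + 5)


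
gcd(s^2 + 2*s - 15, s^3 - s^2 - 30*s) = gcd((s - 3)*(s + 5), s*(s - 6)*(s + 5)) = s + 5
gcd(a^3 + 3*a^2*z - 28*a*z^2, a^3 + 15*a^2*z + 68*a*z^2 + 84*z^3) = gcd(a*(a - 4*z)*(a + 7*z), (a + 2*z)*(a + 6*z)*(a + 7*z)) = a + 7*z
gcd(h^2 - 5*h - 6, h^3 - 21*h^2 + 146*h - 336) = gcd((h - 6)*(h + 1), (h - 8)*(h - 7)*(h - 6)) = h - 6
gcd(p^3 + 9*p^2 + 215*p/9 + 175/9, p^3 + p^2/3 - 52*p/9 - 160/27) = p + 5/3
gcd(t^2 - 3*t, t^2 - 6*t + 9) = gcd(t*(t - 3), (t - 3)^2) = t - 3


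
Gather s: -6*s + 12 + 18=30 - 6*s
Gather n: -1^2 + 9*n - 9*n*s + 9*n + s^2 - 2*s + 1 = n*(18 - 9*s) + s^2 - 2*s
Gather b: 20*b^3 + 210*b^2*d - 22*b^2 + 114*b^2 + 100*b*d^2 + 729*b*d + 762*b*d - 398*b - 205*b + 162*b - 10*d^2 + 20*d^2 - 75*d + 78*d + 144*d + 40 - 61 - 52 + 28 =20*b^3 + b^2*(210*d + 92) + b*(100*d^2 + 1491*d - 441) + 10*d^2 + 147*d - 45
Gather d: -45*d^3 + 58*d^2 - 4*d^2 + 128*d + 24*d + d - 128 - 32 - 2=-45*d^3 + 54*d^2 + 153*d - 162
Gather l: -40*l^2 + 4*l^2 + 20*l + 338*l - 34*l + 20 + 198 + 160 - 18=-36*l^2 + 324*l + 360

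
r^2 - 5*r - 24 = (r - 8)*(r + 3)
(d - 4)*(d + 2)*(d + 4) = d^3 + 2*d^2 - 16*d - 32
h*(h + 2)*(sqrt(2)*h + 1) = sqrt(2)*h^3 + h^2 + 2*sqrt(2)*h^2 + 2*h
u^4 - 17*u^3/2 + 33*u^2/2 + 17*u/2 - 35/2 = (u - 5)*(u - 7/2)*(u - 1)*(u + 1)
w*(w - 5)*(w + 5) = w^3 - 25*w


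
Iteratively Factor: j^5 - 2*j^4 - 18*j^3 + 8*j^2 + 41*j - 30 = (j + 3)*(j^4 - 5*j^3 - 3*j^2 + 17*j - 10) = (j - 5)*(j + 3)*(j^3 - 3*j + 2) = (j - 5)*(j + 2)*(j + 3)*(j^2 - 2*j + 1) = (j - 5)*(j - 1)*(j + 2)*(j + 3)*(j - 1)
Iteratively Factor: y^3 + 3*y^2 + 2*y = (y + 2)*(y^2 + y) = (y + 1)*(y + 2)*(y)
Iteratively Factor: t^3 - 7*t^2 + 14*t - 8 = (t - 4)*(t^2 - 3*t + 2) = (t - 4)*(t - 2)*(t - 1)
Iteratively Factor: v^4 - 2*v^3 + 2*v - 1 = (v + 1)*(v^3 - 3*v^2 + 3*v - 1) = (v - 1)*(v + 1)*(v^2 - 2*v + 1) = (v - 1)^2*(v + 1)*(v - 1)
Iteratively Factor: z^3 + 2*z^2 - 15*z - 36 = (z + 3)*(z^2 - z - 12) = (z + 3)^2*(z - 4)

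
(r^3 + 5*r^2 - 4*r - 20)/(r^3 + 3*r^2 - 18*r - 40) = (r - 2)/(r - 4)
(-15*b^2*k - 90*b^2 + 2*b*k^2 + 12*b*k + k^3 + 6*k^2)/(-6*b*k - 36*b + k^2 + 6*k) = (15*b^2 - 2*b*k - k^2)/(6*b - k)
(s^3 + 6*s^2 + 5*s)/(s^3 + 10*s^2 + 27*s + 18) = s*(s + 5)/(s^2 + 9*s + 18)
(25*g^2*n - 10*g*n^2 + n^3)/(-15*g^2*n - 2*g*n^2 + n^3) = (-5*g + n)/(3*g + n)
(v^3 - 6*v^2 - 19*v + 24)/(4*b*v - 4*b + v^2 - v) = (v^2 - 5*v - 24)/(4*b + v)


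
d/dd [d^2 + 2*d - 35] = 2*d + 2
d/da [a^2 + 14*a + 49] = 2*a + 14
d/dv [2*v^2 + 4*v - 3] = 4*v + 4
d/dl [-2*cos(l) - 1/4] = 2*sin(l)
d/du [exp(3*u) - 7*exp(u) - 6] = (3*exp(2*u) - 7)*exp(u)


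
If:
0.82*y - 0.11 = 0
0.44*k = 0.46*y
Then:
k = 0.14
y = 0.13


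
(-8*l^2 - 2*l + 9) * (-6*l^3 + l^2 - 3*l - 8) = 48*l^5 + 4*l^4 - 32*l^3 + 79*l^2 - 11*l - 72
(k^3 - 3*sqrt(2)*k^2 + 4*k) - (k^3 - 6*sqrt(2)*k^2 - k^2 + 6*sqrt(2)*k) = k^2 + 3*sqrt(2)*k^2 - 6*sqrt(2)*k + 4*k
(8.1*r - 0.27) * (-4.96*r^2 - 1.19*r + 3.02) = -40.176*r^3 - 8.2998*r^2 + 24.7833*r - 0.8154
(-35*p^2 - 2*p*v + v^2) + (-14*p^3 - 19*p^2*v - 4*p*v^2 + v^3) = -14*p^3 - 19*p^2*v - 35*p^2 - 4*p*v^2 - 2*p*v + v^3 + v^2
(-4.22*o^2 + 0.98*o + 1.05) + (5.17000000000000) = -4.22*o^2 + 0.98*o + 6.22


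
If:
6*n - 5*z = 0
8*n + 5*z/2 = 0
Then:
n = 0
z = 0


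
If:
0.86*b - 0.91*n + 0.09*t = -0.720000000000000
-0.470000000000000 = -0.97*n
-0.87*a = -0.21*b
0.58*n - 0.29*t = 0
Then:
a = -0.10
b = -0.43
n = 0.48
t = 0.97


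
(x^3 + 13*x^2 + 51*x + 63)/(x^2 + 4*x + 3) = (x^2 + 10*x + 21)/(x + 1)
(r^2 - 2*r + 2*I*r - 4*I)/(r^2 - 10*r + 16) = (r + 2*I)/(r - 8)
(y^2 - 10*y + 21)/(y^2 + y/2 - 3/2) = 2*(y^2 - 10*y + 21)/(2*y^2 + y - 3)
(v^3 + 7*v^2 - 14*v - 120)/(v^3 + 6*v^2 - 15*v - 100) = (v + 6)/(v + 5)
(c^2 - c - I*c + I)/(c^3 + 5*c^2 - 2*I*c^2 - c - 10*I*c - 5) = (c - 1)/(c^2 + c*(5 - I) - 5*I)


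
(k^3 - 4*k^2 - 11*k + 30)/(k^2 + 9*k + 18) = (k^2 - 7*k + 10)/(k + 6)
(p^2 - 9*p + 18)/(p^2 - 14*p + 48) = (p - 3)/(p - 8)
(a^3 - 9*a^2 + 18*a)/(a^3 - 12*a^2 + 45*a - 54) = a/(a - 3)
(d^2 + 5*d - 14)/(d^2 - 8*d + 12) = (d + 7)/(d - 6)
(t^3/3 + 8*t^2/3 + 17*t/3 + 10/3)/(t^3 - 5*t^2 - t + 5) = (t^2 + 7*t + 10)/(3*(t^2 - 6*t + 5))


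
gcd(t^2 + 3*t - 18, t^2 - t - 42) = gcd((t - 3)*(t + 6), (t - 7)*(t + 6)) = t + 6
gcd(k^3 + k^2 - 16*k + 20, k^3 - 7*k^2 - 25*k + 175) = k + 5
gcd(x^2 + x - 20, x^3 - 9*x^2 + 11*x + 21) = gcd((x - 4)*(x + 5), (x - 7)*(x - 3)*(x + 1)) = 1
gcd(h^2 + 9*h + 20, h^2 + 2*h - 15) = h + 5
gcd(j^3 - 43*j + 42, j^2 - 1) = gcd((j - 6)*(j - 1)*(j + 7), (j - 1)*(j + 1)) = j - 1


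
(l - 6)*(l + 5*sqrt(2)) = l^2 - 6*l + 5*sqrt(2)*l - 30*sqrt(2)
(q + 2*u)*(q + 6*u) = q^2 + 8*q*u + 12*u^2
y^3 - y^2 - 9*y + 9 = (y - 3)*(y - 1)*(y + 3)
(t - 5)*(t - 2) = t^2 - 7*t + 10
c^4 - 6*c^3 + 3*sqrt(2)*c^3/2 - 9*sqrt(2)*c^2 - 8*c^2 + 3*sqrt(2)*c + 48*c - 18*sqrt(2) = (c - 6)*(c - sqrt(2))*(c - sqrt(2)/2)*(c + 3*sqrt(2))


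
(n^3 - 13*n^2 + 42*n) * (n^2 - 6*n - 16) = n^5 - 19*n^4 + 104*n^3 - 44*n^2 - 672*n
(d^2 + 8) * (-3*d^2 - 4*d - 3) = -3*d^4 - 4*d^3 - 27*d^2 - 32*d - 24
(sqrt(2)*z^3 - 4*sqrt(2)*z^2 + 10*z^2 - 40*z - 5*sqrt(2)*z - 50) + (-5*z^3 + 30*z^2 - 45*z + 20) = -5*z^3 + sqrt(2)*z^3 - 4*sqrt(2)*z^2 + 40*z^2 - 85*z - 5*sqrt(2)*z - 30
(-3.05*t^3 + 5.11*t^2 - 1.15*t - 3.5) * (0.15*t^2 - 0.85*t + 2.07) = -0.4575*t^5 + 3.359*t^4 - 10.8295*t^3 + 11.0302*t^2 + 0.5945*t - 7.245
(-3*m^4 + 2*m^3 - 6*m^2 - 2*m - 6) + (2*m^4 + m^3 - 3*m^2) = -m^4 + 3*m^3 - 9*m^2 - 2*m - 6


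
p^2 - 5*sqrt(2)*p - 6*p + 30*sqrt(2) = (p - 6)*(p - 5*sqrt(2))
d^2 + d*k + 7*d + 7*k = (d + 7)*(d + k)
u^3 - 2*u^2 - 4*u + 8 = (u - 2)^2*(u + 2)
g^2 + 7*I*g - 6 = (g + I)*(g + 6*I)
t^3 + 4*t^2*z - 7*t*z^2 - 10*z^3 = (t - 2*z)*(t + z)*(t + 5*z)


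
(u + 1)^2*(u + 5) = u^3 + 7*u^2 + 11*u + 5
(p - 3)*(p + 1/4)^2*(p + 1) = p^4 - 3*p^3/2 - 63*p^2/16 - 13*p/8 - 3/16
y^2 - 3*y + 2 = (y - 2)*(y - 1)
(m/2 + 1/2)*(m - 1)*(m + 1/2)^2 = m^4/2 + m^3/2 - 3*m^2/8 - m/2 - 1/8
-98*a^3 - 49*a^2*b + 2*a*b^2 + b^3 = (-7*a + b)*(2*a + b)*(7*a + b)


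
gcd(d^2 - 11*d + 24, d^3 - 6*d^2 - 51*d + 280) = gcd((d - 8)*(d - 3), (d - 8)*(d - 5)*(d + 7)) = d - 8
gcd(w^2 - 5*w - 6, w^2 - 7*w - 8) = w + 1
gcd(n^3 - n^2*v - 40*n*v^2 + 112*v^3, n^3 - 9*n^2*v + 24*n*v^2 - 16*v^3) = n^2 - 8*n*v + 16*v^2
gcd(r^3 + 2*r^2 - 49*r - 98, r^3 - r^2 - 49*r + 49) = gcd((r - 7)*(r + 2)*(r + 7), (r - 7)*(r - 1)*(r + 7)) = r^2 - 49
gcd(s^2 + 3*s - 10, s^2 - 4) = s - 2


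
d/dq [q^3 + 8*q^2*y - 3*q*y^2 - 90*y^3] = 3*q^2 + 16*q*y - 3*y^2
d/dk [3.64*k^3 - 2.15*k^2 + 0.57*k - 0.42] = 10.92*k^2 - 4.3*k + 0.57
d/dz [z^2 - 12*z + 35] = 2*z - 12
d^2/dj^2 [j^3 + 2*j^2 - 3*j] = 6*j + 4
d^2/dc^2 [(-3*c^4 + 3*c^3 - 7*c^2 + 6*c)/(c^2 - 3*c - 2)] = 2*(-3*c^6 + 27*c^5 - 63*c^4 - 126*c^3 - 60*c^2 + 72*c - 64)/(c^6 - 9*c^5 + 21*c^4 + 9*c^3 - 42*c^2 - 36*c - 8)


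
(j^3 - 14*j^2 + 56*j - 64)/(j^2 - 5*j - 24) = (j^2 - 6*j + 8)/(j + 3)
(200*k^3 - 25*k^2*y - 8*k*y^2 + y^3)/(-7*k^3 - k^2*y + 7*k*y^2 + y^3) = (-200*k^3 + 25*k^2*y + 8*k*y^2 - y^3)/(7*k^3 + k^2*y - 7*k*y^2 - y^3)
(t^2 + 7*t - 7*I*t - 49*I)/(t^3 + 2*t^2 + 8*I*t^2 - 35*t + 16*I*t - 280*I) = (t - 7*I)/(t^2 + t*(-5 + 8*I) - 40*I)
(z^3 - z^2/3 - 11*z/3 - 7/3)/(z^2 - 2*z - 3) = (3*z^2 - 4*z - 7)/(3*(z - 3))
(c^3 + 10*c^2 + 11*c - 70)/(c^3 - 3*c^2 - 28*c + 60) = (c + 7)/(c - 6)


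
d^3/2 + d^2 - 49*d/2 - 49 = (d/2 + 1)*(d - 7)*(d + 7)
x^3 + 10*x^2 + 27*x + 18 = (x + 1)*(x + 3)*(x + 6)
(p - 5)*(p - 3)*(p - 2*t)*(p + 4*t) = p^4 + 2*p^3*t - 8*p^3 - 8*p^2*t^2 - 16*p^2*t + 15*p^2 + 64*p*t^2 + 30*p*t - 120*t^2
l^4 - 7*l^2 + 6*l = l*(l - 2)*(l - 1)*(l + 3)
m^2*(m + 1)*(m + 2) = m^4 + 3*m^3 + 2*m^2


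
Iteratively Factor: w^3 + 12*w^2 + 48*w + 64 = (w + 4)*(w^2 + 8*w + 16) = (w + 4)^2*(w + 4)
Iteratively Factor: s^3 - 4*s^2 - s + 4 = (s - 1)*(s^2 - 3*s - 4) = (s - 1)*(s + 1)*(s - 4)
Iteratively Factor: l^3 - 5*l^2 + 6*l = (l)*(l^2 - 5*l + 6) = l*(l - 2)*(l - 3)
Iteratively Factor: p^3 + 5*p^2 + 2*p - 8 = (p + 4)*(p^2 + p - 2) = (p - 1)*(p + 4)*(p + 2)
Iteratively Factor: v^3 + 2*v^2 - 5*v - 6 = (v - 2)*(v^2 + 4*v + 3) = (v - 2)*(v + 1)*(v + 3)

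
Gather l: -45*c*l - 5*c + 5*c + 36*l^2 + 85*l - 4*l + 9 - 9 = 36*l^2 + l*(81 - 45*c)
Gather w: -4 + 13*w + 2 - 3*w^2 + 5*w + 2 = -3*w^2 + 18*w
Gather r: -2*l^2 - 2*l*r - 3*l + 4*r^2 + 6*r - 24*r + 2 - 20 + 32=-2*l^2 - 3*l + 4*r^2 + r*(-2*l - 18) + 14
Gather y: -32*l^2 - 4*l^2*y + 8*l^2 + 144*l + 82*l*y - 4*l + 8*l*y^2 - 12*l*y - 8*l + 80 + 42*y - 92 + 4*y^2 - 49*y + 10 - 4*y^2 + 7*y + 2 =-24*l^2 + 8*l*y^2 + 132*l + y*(-4*l^2 + 70*l)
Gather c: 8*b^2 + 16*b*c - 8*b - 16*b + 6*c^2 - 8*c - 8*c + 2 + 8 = 8*b^2 - 24*b + 6*c^2 + c*(16*b - 16) + 10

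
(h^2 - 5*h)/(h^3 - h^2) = (h - 5)/(h*(h - 1))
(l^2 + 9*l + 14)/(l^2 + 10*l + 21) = (l + 2)/(l + 3)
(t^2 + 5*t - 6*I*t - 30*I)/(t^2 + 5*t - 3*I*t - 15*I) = (t - 6*I)/(t - 3*I)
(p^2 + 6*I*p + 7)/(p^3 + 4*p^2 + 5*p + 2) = (p^2 + 6*I*p + 7)/(p^3 + 4*p^2 + 5*p + 2)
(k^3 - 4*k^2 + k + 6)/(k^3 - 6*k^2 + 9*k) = (k^2 - k - 2)/(k*(k - 3))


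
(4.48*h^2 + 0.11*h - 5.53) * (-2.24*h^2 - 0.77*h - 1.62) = -10.0352*h^4 - 3.696*h^3 + 5.0449*h^2 + 4.0799*h + 8.9586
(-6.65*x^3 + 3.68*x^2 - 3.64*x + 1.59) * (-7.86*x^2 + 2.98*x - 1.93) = 52.269*x^5 - 48.7418*x^4 + 52.4113*x^3 - 30.447*x^2 + 11.7634*x - 3.0687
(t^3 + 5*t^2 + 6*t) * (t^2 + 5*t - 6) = t^5 + 10*t^4 + 25*t^3 - 36*t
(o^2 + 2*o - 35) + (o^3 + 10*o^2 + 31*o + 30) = o^3 + 11*o^2 + 33*o - 5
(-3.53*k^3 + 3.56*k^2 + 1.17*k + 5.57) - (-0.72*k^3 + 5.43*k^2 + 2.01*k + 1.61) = -2.81*k^3 - 1.87*k^2 - 0.84*k + 3.96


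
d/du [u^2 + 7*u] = 2*u + 7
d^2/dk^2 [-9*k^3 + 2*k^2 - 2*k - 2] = 4 - 54*k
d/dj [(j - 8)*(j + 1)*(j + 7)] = 3*j^2 - 57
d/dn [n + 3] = 1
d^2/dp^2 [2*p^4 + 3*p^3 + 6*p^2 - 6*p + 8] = 24*p^2 + 18*p + 12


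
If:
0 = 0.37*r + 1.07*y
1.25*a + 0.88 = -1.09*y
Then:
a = -0.872*y - 0.704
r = -2.89189189189189*y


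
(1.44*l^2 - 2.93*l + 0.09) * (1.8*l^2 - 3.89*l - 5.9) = 2.592*l^4 - 10.8756*l^3 + 3.0637*l^2 + 16.9369*l - 0.531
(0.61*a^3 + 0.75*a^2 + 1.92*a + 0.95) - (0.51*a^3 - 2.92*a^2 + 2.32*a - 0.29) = 0.1*a^3 + 3.67*a^2 - 0.4*a + 1.24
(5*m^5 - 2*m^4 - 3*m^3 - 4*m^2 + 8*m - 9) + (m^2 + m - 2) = 5*m^5 - 2*m^4 - 3*m^3 - 3*m^2 + 9*m - 11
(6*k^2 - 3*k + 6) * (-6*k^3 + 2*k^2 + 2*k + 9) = -36*k^5 + 30*k^4 - 30*k^3 + 60*k^2 - 15*k + 54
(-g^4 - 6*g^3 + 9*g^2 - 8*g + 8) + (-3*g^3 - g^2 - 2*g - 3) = -g^4 - 9*g^3 + 8*g^2 - 10*g + 5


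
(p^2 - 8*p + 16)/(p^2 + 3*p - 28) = (p - 4)/(p + 7)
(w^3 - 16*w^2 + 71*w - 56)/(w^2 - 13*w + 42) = (w^2 - 9*w + 8)/(w - 6)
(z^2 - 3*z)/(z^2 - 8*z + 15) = z/(z - 5)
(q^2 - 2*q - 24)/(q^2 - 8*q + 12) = (q + 4)/(q - 2)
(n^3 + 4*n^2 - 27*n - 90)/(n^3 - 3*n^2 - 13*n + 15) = (n + 6)/(n - 1)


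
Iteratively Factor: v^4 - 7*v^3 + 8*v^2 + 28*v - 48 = (v - 3)*(v^3 - 4*v^2 - 4*v + 16) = (v - 4)*(v - 3)*(v^2 - 4) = (v - 4)*(v - 3)*(v - 2)*(v + 2)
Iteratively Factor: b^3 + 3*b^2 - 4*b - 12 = (b + 3)*(b^2 - 4) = (b - 2)*(b + 3)*(b + 2)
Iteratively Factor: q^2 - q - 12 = (q + 3)*(q - 4)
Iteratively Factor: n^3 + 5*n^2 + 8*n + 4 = (n + 1)*(n^2 + 4*n + 4) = (n + 1)*(n + 2)*(n + 2)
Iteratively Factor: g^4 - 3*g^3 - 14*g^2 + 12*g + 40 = (g - 2)*(g^3 - g^2 - 16*g - 20) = (g - 2)*(g + 2)*(g^2 - 3*g - 10) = (g - 5)*(g - 2)*(g + 2)*(g + 2)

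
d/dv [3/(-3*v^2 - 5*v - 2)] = 3*(6*v + 5)/(3*v^2 + 5*v + 2)^2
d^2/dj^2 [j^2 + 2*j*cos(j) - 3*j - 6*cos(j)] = -2*j*cos(j) - 4*sin(j) + 6*cos(j) + 2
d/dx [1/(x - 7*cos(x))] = -(7*sin(x) + 1)/(x - 7*cos(x))^2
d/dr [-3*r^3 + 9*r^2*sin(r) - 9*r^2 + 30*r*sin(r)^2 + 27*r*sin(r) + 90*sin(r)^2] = 9*r^2*cos(r) - 9*r^2 + 18*r*sin(r) + 30*r*sin(2*r) + 27*r*cos(r) - 18*r + 30*sin(r)^2 + 27*sin(r) + 90*sin(2*r)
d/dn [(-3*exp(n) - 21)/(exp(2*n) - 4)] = 3*(2*(exp(n) + 7)*exp(n) - exp(2*n) + 4)*exp(n)/(exp(2*n) - 4)^2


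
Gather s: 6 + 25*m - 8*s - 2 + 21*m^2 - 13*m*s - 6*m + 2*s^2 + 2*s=21*m^2 + 19*m + 2*s^2 + s*(-13*m - 6) + 4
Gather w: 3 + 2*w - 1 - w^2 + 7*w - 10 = -w^2 + 9*w - 8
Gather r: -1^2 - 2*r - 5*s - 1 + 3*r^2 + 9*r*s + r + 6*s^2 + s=3*r^2 + r*(9*s - 1) + 6*s^2 - 4*s - 2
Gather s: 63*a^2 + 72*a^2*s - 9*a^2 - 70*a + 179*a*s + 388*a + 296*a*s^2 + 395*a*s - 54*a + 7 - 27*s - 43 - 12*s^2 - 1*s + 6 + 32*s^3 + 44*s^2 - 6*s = 54*a^2 + 264*a + 32*s^3 + s^2*(296*a + 32) + s*(72*a^2 + 574*a - 34) - 30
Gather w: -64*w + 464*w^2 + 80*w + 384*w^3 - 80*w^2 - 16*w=384*w^3 + 384*w^2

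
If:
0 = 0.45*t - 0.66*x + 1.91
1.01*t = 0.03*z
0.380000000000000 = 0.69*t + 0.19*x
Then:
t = -0.21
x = 2.75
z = -6.98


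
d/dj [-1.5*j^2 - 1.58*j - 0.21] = -3.0*j - 1.58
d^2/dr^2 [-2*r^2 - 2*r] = -4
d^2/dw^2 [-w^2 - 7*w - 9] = -2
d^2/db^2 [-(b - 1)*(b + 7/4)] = -2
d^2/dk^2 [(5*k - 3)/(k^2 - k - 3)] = 2*((8 - 15*k)*(-k^2 + k + 3) - (2*k - 1)^2*(5*k - 3))/(-k^2 + k + 3)^3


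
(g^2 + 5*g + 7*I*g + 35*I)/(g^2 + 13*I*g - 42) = (g + 5)/(g + 6*I)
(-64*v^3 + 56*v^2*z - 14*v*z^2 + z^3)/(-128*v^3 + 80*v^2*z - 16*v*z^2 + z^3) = (-2*v + z)/(-4*v + z)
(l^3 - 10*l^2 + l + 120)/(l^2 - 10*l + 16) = (l^2 - 2*l - 15)/(l - 2)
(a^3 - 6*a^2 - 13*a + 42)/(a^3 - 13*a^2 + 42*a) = (a^2 + a - 6)/(a*(a - 6))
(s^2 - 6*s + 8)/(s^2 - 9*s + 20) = (s - 2)/(s - 5)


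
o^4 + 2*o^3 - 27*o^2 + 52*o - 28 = (o - 2)^2*(o - 1)*(o + 7)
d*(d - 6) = d^2 - 6*d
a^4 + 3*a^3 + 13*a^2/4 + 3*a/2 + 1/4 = (a + 1/2)^2*(a + 1)^2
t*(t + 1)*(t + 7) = t^3 + 8*t^2 + 7*t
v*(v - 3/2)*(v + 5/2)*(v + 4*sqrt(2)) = v^4 + v^3 + 4*sqrt(2)*v^3 - 15*v^2/4 + 4*sqrt(2)*v^2 - 15*sqrt(2)*v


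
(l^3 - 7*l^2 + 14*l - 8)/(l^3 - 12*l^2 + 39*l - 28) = (l - 2)/(l - 7)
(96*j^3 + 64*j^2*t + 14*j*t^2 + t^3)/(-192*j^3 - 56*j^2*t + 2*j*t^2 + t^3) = (4*j + t)/(-8*j + t)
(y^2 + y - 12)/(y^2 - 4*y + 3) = (y + 4)/(y - 1)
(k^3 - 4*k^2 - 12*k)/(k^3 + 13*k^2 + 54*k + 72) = k*(k^2 - 4*k - 12)/(k^3 + 13*k^2 + 54*k + 72)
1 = 1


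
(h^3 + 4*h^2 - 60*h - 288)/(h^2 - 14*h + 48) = (h^2 + 12*h + 36)/(h - 6)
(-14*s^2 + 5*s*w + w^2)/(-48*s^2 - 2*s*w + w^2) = (14*s^2 - 5*s*w - w^2)/(48*s^2 + 2*s*w - w^2)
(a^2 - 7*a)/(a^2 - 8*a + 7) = a/(a - 1)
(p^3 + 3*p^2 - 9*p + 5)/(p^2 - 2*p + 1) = p + 5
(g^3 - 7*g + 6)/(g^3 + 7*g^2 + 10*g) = (g^3 - 7*g + 6)/(g*(g^2 + 7*g + 10))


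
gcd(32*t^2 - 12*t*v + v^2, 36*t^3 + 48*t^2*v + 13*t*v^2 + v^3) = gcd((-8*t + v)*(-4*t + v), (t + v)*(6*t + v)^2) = 1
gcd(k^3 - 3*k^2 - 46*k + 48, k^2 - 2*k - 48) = k^2 - 2*k - 48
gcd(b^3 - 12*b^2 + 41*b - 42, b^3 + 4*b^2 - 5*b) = 1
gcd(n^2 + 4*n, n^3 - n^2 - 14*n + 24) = n + 4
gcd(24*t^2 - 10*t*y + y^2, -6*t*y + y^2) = -6*t + y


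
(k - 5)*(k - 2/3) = k^2 - 17*k/3 + 10/3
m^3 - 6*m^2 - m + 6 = (m - 6)*(m - 1)*(m + 1)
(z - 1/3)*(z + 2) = z^2 + 5*z/3 - 2/3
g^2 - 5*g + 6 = (g - 3)*(g - 2)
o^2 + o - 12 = (o - 3)*(o + 4)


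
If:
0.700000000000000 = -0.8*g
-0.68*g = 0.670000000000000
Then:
No Solution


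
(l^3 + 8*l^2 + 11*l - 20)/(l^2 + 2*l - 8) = (l^2 + 4*l - 5)/(l - 2)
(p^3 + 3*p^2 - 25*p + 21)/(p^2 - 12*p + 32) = (p^3 + 3*p^2 - 25*p + 21)/(p^2 - 12*p + 32)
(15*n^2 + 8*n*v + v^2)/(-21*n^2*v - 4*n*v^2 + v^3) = (5*n + v)/(v*(-7*n + v))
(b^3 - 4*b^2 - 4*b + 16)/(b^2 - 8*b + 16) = (b^2 - 4)/(b - 4)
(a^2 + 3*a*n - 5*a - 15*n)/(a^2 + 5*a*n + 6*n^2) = (a - 5)/(a + 2*n)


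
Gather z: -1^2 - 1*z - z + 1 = -2*z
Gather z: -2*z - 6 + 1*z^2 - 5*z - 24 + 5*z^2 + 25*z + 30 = 6*z^2 + 18*z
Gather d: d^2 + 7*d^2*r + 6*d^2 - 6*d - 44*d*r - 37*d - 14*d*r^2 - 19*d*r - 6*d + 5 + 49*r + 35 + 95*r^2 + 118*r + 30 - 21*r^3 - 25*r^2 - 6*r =d^2*(7*r + 7) + d*(-14*r^2 - 63*r - 49) - 21*r^3 + 70*r^2 + 161*r + 70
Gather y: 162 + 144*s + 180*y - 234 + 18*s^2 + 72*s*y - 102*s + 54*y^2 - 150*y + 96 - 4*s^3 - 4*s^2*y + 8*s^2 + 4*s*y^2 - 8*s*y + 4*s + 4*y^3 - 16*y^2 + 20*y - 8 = -4*s^3 + 26*s^2 + 46*s + 4*y^3 + y^2*(4*s + 38) + y*(-4*s^2 + 64*s + 50) + 16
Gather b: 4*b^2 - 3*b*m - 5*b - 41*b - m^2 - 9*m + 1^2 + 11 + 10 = 4*b^2 + b*(-3*m - 46) - m^2 - 9*m + 22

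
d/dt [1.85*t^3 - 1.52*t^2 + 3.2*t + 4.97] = 5.55*t^2 - 3.04*t + 3.2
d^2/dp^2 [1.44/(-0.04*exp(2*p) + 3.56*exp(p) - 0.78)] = (-1.44*(0.08*exp(p) - 3.56)*(0.16*exp(p) - 7.12)*exp(p) + (0.2304*exp(p) - 5.1264)*(0.04*exp(2*p) - 3.56*exp(p) + 0.78))*exp(p)/(0.04*exp(2*p) - 3.56*exp(p) + 0.78)^3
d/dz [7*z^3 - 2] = 21*z^2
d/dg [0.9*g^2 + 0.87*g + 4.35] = 1.8*g + 0.87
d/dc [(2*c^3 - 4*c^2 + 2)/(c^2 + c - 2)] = 2*(c^2 + 4*c - 1)/(c^2 + 4*c + 4)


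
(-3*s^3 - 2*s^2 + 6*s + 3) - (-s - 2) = -3*s^3 - 2*s^2 + 7*s + 5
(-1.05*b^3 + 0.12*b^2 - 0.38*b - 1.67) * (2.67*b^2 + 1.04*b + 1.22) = -2.8035*b^5 - 0.7716*b^4 - 2.1708*b^3 - 4.7077*b^2 - 2.2004*b - 2.0374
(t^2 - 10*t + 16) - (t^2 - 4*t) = 16 - 6*t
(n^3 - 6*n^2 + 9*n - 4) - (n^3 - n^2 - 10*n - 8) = -5*n^2 + 19*n + 4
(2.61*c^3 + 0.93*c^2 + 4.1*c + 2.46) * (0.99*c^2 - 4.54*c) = 2.5839*c^5 - 10.9287*c^4 - 0.163200000000001*c^3 - 16.1786*c^2 - 11.1684*c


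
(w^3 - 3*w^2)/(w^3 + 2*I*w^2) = (w - 3)/(w + 2*I)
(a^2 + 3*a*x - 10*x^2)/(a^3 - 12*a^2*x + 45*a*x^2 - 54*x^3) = (a^2 + 3*a*x - 10*x^2)/(a^3 - 12*a^2*x + 45*a*x^2 - 54*x^3)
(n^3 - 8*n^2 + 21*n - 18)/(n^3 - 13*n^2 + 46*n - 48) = (n - 3)/(n - 8)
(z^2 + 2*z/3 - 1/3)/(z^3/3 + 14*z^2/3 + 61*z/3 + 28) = (3*z^2 + 2*z - 1)/(z^3 + 14*z^2 + 61*z + 84)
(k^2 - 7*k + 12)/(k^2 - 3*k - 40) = (-k^2 + 7*k - 12)/(-k^2 + 3*k + 40)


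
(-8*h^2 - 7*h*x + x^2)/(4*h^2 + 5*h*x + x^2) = (-8*h + x)/(4*h + x)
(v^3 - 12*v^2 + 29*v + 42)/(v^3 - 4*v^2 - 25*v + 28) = (v^2 - 5*v - 6)/(v^2 + 3*v - 4)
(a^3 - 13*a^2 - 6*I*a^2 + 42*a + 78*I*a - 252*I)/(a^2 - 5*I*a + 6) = (a^2 - 13*a + 42)/(a + I)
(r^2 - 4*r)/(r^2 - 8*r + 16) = r/(r - 4)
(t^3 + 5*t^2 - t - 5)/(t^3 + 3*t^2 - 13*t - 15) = (t - 1)/(t - 3)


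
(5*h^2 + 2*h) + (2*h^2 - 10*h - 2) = 7*h^2 - 8*h - 2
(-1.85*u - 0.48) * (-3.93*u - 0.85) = 7.2705*u^2 + 3.4589*u + 0.408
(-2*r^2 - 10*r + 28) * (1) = -2*r^2 - 10*r + 28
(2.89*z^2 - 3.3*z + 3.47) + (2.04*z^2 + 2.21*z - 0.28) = 4.93*z^2 - 1.09*z + 3.19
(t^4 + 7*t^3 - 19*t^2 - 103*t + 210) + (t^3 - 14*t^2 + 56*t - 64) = t^4 + 8*t^3 - 33*t^2 - 47*t + 146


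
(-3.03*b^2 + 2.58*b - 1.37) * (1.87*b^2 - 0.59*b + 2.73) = -5.6661*b^4 + 6.6123*b^3 - 12.356*b^2 + 7.8517*b - 3.7401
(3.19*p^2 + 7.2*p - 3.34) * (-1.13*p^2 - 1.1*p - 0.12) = -3.6047*p^4 - 11.645*p^3 - 4.5286*p^2 + 2.81*p + 0.4008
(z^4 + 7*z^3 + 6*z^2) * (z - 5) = z^5 + 2*z^4 - 29*z^3 - 30*z^2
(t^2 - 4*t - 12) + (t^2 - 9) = 2*t^2 - 4*t - 21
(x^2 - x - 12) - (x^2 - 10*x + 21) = 9*x - 33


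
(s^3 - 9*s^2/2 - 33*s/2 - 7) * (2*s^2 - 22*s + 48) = 2*s^5 - 31*s^4 + 114*s^3 + 133*s^2 - 638*s - 336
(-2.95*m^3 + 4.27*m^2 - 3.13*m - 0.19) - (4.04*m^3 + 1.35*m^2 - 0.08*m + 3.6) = -6.99*m^3 + 2.92*m^2 - 3.05*m - 3.79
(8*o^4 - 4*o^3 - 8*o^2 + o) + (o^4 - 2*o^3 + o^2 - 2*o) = 9*o^4 - 6*o^3 - 7*o^2 - o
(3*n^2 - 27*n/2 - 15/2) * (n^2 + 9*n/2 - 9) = 3*n^4 - 381*n^2/4 + 351*n/4 + 135/2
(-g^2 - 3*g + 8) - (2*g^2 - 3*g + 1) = 7 - 3*g^2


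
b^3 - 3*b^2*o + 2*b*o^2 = b*(b - 2*o)*(b - o)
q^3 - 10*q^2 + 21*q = q*(q - 7)*(q - 3)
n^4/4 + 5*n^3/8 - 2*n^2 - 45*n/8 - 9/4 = (n/4 + 1/2)*(n - 3)*(n + 1/2)*(n + 3)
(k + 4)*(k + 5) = k^2 + 9*k + 20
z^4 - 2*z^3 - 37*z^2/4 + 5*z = z*(z - 4)*(z - 1/2)*(z + 5/2)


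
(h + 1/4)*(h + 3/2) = h^2 + 7*h/4 + 3/8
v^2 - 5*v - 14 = (v - 7)*(v + 2)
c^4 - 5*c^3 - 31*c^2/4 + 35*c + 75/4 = (c - 5)*(c - 3)*(c + 1/2)*(c + 5/2)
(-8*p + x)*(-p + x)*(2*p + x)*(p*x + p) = 16*p^4*x + 16*p^4 - 10*p^3*x^2 - 10*p^3*x - 7*p^2*x^3 - 7*p^2*x^2 + p*x^4 + p*x^3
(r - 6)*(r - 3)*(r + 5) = r^3 - 4*r^2 - 27*r + 90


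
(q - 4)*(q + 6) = q^2 + 2*q - 24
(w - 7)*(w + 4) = w^2 - 3*w - 28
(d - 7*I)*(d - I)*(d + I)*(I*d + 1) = I*d^4 + 8*d^3 - 6*I*d^2 + 8*d - 7*I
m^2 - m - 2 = (m - 2)*(m + 1)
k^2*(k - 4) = k^3 - 4*k^2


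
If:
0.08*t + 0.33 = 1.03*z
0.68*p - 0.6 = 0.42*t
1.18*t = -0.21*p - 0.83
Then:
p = 0.40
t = -0.78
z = 0.26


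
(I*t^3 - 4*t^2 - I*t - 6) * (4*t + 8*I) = 4*I*t^4 - 24*t^3 - 36*I*t^2 - 16*t - 48*I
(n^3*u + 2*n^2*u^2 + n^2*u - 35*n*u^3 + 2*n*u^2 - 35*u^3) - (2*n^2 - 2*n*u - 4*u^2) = n^3*u + 2*n^2*u^2 + n^2*u - 2*n^2 - 35*n*u^3 + 2*n*u^2 + 2*n*u - 35*u^3 + 4*u^2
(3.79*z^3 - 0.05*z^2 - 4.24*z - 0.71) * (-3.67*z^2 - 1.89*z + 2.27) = -13.9093*z^5 - 6.9796*z^4 + 24.2586*z^3 + 10.5058*z^2 - 8.2829*z - 1.6117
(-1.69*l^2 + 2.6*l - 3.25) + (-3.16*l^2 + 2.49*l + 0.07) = -4.85*l^2 + 5.09*l - 3.18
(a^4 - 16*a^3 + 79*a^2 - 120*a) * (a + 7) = a^5 - 9*a^4 - 33*a^3 + 433*a^2 - 840*a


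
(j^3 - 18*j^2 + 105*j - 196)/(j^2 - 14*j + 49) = j - 4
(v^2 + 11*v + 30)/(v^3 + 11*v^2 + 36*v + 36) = (v + 5)/(v^2 + 5*v + 6)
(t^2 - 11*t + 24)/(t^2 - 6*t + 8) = (t^2 - 11*t + 24)/(t^2 - 6*t + 8)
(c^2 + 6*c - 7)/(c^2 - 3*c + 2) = (c + 7)/(c - 2)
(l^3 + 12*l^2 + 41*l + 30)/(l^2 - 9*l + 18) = (l^3 + 12*l^2 + 41*l + 30)/(l^2 - 9*l + 18)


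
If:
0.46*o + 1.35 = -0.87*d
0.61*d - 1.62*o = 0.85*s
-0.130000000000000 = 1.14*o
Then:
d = -1.49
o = -0.11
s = -0.85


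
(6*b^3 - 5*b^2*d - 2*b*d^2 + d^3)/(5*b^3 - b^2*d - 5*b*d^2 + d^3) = (6*b^2 + b*d - d^2)/(5*b^2 + 4*b*d - d^2)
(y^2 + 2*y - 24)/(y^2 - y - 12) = (y + 6)/(y + 3)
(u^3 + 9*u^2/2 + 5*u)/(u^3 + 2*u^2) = (u + 5/2)/u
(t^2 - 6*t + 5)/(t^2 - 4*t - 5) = (t - 1)/(t + 1)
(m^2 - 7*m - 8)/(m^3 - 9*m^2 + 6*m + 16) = 1/(m - 2)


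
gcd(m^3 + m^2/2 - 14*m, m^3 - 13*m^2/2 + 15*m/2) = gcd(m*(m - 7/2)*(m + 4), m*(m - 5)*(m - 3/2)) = m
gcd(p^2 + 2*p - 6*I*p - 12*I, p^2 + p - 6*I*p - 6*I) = p - 6*I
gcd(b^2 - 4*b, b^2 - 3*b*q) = b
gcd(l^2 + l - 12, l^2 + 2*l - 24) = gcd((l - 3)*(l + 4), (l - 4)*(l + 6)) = 1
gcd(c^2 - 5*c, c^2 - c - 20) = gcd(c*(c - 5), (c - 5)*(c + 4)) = c - 5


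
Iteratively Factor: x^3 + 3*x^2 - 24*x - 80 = (x - 5)*(x^2 + 8*x + 16) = (x - 5)*(x + 4)*(x + 4)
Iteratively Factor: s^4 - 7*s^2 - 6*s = (s)*(s^3 - 7*s - 6) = s*(s + 1)*(s^2 - s - 6) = s*(s - 3)*(s + 1)*(s + 2)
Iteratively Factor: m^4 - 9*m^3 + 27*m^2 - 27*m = (m - 3)*(m^3 - 6*m^2 + 9*m) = (m - 3)^2*(m^2 - 3*m) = (m - 3)^3*(m)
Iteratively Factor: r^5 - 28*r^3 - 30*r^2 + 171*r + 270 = (r + 2)*(r^4 - 2*r^3 - 24*r^2 + 18*r + 135) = (r + 2)*(r + 3)*(r^3 - 5*r^2 - 9*r + 45) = (r - 5)*(r + 2)*(r + 3)*(r^2 - 9) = (r - 5)*(r + 2)*(r + 3)^2*(r - 3)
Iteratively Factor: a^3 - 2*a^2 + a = (a)*(a^2 - 2*a + 1) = a*(a - 1)*(a - 1)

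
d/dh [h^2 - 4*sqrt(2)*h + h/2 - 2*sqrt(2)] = 2*h - 4*sqrt(2) + 1/2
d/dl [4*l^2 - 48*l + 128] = 8*l - 48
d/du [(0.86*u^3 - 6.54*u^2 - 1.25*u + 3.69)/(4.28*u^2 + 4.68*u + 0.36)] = (3.6808*u^4 + 8.0496*u^3 - 24.3284*u^2 - 36.2952*u - 17.7192)/(18.3184*u^4 + 40.0608*u^3 + 24.984*u^2 + 3.3696*u + 0.1296)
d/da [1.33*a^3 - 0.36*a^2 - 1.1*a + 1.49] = 3.99*a^2 - 0.72*a - 1.1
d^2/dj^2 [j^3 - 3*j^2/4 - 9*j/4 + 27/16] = 6*j - 3/2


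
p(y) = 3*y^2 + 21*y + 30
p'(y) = 6*y + 21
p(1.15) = 58.12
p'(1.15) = 27.90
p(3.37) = 134.84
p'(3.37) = 41.22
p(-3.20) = -6.48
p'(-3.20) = 1.80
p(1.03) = 54.81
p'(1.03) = 27.18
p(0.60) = 43.68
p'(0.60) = 24.60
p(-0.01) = 29.79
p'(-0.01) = 20.94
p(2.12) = 88.00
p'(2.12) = 33.72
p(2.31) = 94.52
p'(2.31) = 34.86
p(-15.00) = 390.00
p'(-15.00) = -69.00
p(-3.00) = -6.00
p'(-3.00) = 3.00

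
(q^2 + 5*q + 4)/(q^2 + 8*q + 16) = (q + 1)/(q + 4)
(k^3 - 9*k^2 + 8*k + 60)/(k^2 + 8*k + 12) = (k^2 - 11*k + 30)/(k + 6)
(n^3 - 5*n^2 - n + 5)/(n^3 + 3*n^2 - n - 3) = (n - 5)/(n + 3)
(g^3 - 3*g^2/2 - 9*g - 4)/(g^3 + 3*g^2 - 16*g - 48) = (g^2 + 5*g/2 + 1)/(g^2 + 7*g + 12)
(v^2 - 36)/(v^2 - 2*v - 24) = (v + 6)/(v + 4)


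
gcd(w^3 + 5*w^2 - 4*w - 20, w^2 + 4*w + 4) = w + 2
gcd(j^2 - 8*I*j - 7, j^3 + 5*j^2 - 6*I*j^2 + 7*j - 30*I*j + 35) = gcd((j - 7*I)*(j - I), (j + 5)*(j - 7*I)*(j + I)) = j - 7*I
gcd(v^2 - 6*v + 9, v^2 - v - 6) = v - 3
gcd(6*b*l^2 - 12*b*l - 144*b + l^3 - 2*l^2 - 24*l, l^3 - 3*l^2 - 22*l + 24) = l^2 - 2*l - 24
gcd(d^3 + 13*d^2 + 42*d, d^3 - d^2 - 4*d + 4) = 1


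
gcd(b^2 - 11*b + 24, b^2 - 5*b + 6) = b - 3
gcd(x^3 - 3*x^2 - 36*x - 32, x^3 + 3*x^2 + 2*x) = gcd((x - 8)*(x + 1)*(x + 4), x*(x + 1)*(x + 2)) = x + 1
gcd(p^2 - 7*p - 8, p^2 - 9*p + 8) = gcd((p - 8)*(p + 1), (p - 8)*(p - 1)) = p - 8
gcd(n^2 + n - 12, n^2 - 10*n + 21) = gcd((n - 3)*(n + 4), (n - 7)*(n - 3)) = n - 3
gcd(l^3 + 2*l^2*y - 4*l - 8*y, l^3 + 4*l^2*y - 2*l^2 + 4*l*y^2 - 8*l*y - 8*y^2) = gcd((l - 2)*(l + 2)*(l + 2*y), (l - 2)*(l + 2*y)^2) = l^2 + 2*l*y - 2*l - 4*y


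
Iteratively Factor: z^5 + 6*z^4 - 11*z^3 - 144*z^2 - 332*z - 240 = (z + 2)*(z^4 + 4*z^3 - 19*z^2 - 106*z - 120) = (z + 2)^2*(z^3 + 2*z^2 - 23*z - 60) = (z + 2)^2*(z + 3)*(z^2 - z - 20) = (z - 5)*(z + 2)^2*(z + 3)*(z + 4)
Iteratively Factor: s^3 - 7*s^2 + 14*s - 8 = (s - 4)*(s^2 - 3*s + 2) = (s - 4)*(s - 2)*(s - 1)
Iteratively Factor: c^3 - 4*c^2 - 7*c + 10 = (c + 2)*(c^2 - 6*c + 5) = (c - 5)*(c + 2)*(c - 1)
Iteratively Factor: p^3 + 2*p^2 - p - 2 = (p - 1)*(p^2 + 3*p + 2) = (p - 1)*(p + 1)*(p + 2)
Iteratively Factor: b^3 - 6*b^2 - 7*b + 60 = (b - 5)*(b^2 - b - 12) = (b - 5)*(b + 3)*(b - 4)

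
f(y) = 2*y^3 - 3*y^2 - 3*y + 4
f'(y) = 6*y^2 - 6*y - 3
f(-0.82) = 3.34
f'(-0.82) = 5.95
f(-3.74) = -131.37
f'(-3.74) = 103.37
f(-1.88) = -14.25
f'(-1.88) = 29.49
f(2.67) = 12.67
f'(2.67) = 23.75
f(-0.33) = 4.59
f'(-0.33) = -0.37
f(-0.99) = 2.09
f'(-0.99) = 8.82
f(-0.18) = 4.43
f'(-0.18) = -1.73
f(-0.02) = 4.06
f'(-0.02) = -2.88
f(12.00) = 2992.00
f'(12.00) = 789.00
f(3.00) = 22.00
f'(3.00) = 33.00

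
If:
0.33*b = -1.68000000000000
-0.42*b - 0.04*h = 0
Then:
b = -5.09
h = 53.45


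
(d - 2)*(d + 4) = d^2 + 2*d - 8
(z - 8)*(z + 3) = z^2 - 5*z - 24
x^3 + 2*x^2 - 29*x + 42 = (x - 3)*(x - 2)*(x + 7)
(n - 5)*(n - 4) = n^2 - 9*n + 20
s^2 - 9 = (s - 3)*(s + 3)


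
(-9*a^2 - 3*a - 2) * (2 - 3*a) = 27*a^3 - 9*a^2 - 4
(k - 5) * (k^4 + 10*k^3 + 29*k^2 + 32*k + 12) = k^5 + 5*k^4 - 21*k^3 - 113*k^2 - 148*k - 60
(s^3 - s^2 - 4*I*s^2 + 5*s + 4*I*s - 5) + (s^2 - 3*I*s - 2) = s^3 - 4*I*s^2 + 5*s + I*s - 7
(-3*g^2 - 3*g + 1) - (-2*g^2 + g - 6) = -g^2 - 4*g + 7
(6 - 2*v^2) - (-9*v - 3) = -2*v^2 + 9*v + 9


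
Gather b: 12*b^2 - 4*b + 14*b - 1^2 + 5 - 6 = 12*b^2 + 10*b - 2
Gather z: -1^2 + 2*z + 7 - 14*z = 6 - 12*z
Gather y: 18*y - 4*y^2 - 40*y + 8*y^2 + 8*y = 4*y^2 - 14*y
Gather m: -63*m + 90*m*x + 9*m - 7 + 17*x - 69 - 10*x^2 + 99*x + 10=m*(90*x - 54) - 10*x^2 + 116*x - 66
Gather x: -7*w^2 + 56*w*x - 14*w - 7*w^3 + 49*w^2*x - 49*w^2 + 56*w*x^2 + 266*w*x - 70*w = -7*w^3 - 56*w^2 + 56*w*x^2 - 84*w + x*(49*w^2 + 322*w)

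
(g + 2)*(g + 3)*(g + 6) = g^3 + 11*g^2 + 36*g + 36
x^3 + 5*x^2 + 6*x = x*(x + 2)*(x + 3)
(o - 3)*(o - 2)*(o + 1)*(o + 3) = o^4 - o^3 - 11*o^2 + 9*o + 18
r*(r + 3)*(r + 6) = r^3 + 9*r^2 + 18*r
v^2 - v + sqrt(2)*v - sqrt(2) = (v - 1)*(v + sqrt(2))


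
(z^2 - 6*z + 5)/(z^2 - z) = (z - 5)/z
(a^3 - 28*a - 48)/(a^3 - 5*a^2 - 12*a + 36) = (a^2 + 6*a + 8)/(a^2 + a - 6)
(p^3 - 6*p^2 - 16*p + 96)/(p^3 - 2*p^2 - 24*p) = (p - 4)/p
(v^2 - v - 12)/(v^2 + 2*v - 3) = (v - 4)/(v - 1)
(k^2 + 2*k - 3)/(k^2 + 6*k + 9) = (k - 1)/(k + 3)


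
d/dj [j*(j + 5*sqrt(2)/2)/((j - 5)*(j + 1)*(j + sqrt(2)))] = (-j*(j - 5)*(j + 1)*(2*j + 5*sqrt(2)) - j*(j - 5)*(j + sqrt(2))*(2*j + 5*sqrt(2)) - j*(j + 1)*(j + sqrt(2))*(2*j + 5*sqrt(2)) + (j - 5)*(j + 1)*(j + sqrt(2))*(4*j + 5*sqrt(2)))/(2*(j - 5)^2*(j + 1)^2*(j + sqrt(2))^2)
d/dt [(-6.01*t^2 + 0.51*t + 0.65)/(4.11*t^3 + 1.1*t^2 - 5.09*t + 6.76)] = (24.7011*t^4 - 4.1922*t^3 + 22.0154*t^2 - 82.6852*t + 6.7561)/(16.8921*t^6 + 9.042*t^5 - 40.6298*t^4 + 44.3692*t^3 + 40.7801*t^2 - 68.8168*t + 45.6976)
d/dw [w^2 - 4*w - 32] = 2*w - 4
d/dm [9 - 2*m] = -2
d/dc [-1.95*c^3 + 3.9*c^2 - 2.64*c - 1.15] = -5.85*c^2 + 7.8*c - 2.64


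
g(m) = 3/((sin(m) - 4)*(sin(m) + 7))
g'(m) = -3*cos(m)/((sin(m) - 4)*(sin(m) + 7)^2) - 3*cos(m)/((sin(m) - 4)^2*(sin(m) + 7))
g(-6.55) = -0.10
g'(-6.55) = -0.01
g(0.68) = -0.12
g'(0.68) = -0.02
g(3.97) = -0.10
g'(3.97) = 0.00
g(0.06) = -0.11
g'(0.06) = -0.01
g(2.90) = -0.11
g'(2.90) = 0.01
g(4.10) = -0.10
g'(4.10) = 0.00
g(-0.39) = -0.10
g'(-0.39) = -0.01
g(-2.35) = -0.10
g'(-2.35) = 0.00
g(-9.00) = -0.10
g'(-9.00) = 0.01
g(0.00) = -0.11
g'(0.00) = -0.01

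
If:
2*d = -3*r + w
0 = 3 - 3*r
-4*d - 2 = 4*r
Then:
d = -3/2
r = 1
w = 0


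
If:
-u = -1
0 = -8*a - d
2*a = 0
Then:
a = 0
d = 0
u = 1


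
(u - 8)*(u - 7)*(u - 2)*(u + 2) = u^4 - 15*u^3 + 52*u^2 + 60*u - 224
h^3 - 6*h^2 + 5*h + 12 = (h - 4)*(h - 3)*(h + 1)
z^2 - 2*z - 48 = (z - 8)*(z + 6)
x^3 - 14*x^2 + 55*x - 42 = (x - 7)*(x - 6)*(x - 1)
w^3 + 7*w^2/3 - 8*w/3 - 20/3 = (w - 5/3)*(w + 2)^2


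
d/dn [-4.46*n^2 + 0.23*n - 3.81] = 0.23 - 8.92*n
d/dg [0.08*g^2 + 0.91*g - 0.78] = 0.16*g + 0.91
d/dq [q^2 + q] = 2*q + 1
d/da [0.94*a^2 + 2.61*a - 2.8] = 1.88*a + 2.61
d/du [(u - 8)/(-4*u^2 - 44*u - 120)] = (-u^2 - 11*u + (u - 8)*(2*u + 11) - 30)/(4*(u^2 + 11*u + 30)^2)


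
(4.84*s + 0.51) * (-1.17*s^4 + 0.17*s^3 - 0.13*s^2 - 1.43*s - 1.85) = -5.6628*s^5 + 0.2261*s^4 - 0.5425*s^3 - 6.9875*s^2 - 9.6833*s - 0.9435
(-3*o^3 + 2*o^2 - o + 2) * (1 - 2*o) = 6*o^4 - 7*o^3 + 4*o^2 - 5*o + 2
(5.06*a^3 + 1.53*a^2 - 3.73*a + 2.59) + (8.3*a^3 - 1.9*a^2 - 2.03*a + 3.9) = 13.36*a^3 - 0.37*a^2 - 5.76*a + 6.49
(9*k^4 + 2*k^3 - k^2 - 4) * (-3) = -27*k^4 - 6*k^3 + 3*k^2 + 12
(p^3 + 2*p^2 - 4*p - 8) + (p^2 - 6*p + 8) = p^3 + 3*p^2 - 10*p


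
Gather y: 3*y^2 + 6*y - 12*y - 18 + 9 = 3*y^2 - 6*y - 9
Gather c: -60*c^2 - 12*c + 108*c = -60*c^2 + 96*c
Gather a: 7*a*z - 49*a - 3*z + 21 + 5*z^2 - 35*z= a*(7*z - 49) + 5*z^2 - 38*z + 21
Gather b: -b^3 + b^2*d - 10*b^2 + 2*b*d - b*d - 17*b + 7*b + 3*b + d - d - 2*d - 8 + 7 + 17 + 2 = -b^3 + b^2*(d - 10) + b*(d - 7) - 2*d + 18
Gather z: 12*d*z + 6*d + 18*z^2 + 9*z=6*d + 18*z^2 + z*(12*d + 9)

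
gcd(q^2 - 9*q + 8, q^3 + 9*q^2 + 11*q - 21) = q - 1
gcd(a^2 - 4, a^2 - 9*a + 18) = 1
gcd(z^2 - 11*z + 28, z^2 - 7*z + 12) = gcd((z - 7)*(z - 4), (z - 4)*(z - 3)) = z - 4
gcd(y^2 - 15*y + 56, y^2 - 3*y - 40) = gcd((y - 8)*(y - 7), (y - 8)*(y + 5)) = y - 8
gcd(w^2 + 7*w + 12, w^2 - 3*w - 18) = w + 3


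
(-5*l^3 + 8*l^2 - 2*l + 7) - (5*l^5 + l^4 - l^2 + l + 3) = -5*l^5 - l^4 - 5*l^3 + 9*l^2 - 3*l + 4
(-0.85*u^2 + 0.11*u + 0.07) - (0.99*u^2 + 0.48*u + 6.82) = -1.84*u^2 - 0.37*u - 6.75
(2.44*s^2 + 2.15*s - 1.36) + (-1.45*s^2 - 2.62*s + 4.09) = 0.99*s^2 - 0.47*s + 2.73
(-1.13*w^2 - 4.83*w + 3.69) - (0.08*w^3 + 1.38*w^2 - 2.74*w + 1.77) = -0.08*w^3 - 2.51*w^2 - 2.09*w + 1.92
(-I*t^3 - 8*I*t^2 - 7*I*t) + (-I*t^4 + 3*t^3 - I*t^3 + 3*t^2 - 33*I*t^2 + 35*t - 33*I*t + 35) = -I*t^4 + 3*t^3 - 2*I*t^3 + 3*t^2 - 41*I*t^2 + 35*t - 40*I*t + 35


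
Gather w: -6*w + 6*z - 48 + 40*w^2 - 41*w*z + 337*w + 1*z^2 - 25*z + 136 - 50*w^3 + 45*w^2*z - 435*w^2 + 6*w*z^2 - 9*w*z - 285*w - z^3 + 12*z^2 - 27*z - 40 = -50*w^3 + w^2*(45*z - 395) + w*(6*z^2 - 50*z + 46) - z^3 + 13*z^2 - 46*z + 48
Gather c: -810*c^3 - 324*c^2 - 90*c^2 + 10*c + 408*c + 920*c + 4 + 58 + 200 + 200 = -810*c^3 - 414*c^2 + 1338*c + 462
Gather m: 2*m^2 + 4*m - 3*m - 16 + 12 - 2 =2*m^2 + m - 6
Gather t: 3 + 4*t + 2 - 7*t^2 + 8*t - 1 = -7*t^2 + 12*t + 4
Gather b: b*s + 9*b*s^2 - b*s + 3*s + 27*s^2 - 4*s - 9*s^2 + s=9*b*s^2 + 18*s^2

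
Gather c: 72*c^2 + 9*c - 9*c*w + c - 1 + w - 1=72*c^2 + c*(10 - 9*w) + w - 2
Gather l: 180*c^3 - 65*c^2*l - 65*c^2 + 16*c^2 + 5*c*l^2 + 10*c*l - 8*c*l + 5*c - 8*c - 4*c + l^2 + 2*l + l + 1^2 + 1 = 180*c^3 - 49*c^2 - 7*c + l^2*(5*c + 1) + l*(-65*c^2 + 2*c + 3) + 2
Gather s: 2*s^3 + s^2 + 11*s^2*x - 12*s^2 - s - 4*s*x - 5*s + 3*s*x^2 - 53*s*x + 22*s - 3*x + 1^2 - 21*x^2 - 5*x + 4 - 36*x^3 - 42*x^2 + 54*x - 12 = 2*s^3 + s^2*(11*x - 11) + s*(3*x^2 - 57*x + 16) - 36*x^3 - 63*x^2 + 46*x - 7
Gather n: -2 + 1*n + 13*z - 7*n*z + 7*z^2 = n*(1 - 7*z) + 7*z^2 + 13*z - 2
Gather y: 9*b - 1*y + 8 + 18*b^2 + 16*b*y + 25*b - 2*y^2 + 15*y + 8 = 18*b^2 + 34*b - 2*y^2 + y*(16*b + 14) + 16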